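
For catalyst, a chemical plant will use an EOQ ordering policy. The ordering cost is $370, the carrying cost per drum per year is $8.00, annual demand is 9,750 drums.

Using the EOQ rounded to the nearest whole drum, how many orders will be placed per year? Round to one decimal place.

10.3 orders per year

2DS/H = 2·9,750·370/8 = 901,875.00
EOQ = √901,875.00 ≈ 949.67 → Q = 950
N = D/Q = 9,750/950 ≈ 10.263 orders/yr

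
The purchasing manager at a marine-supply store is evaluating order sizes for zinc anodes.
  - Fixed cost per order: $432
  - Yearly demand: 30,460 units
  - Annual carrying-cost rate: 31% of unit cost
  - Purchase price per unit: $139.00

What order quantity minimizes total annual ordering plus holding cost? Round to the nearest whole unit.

Carrying cost H = $139 × 31% = $43.0900/unit/yr
2DS/H = 2·30,460·432/43.09 = 610,755.16
EOQ = √610,755.16 ≈ 781.51

782 units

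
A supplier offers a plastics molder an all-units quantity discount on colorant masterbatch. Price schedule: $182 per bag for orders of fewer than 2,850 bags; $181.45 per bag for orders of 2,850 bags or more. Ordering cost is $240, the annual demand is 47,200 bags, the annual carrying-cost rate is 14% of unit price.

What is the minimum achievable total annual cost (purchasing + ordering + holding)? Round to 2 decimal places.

H₁ = 14%×$182 = $25.4800;  H₂ = 14%×$181.45 = $25.4030
EOQ₁ = √(2×47,200×240/25.4800) = 942.96  (< 2,850, feasible at tier 1)
EOQ₂ = √(2×47,200×240/25.4030) = 944.39  (< 2,850 → use Q = 2,850 at tier-2 price)
TC(tier 1 (EOQ₁), Q≈943.0) = $8,614,426.55
TC(tier 2, Q≈2,850.0) = $8,604,614.01
Minimum at tier 2: $8,604,614.01

$8,604,614.01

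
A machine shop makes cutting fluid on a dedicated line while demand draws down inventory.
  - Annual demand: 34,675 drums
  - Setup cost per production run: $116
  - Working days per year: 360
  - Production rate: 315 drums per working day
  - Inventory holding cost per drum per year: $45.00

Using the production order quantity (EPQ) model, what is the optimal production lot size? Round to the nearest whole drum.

507 drums

Daily demand d = 34,675/360 = 96.319; p = 315; 1 − d/p = 0.69422
EPQ = √(2DS / (H(1 − d/p)))
    = √(2 × 34,675 × 116 / (45 × 0.69422)) ≈ 507.45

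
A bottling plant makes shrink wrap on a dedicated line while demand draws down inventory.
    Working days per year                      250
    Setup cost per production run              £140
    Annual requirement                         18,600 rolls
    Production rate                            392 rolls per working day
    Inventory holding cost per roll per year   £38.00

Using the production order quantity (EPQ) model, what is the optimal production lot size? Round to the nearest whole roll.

Daily demand d = 18,600/250 = 74.400; p = 392; 1 − d/p = 0.81020
EPQ = √(2DS / (H(1 − d/p)))
    = √(2 × 18,600 × 140 / (38 × 0.81020)) ≈ 411.29

411 rolls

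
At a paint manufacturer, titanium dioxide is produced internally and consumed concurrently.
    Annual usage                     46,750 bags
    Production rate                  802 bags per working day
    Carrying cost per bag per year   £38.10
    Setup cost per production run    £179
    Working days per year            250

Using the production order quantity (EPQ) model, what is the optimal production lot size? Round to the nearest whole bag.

d = 46,750/250 = 187.0000 bags/day;  effective holding cost H(1 − d/p) = 38.1·(1 − 187.0000/802) = 29.21633
Q* = √(2DS / H_eff) = √(2·46,750·179 / 29.21633) ≈ 756.87

757 bags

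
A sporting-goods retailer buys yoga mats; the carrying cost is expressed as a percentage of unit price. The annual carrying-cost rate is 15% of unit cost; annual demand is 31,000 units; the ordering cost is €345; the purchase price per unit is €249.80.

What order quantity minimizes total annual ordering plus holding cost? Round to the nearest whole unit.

756 units

Holding cost per unit per year: H = 15% × €249.8 = €37.4700
EOQ = √(2DS/H) = √(2 × 31,000 × 345 / 37.47)
    = √(570,856.69) ≈ 755.55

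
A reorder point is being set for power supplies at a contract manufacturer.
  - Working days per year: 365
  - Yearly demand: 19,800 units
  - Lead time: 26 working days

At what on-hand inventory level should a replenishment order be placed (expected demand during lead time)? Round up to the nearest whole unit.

1,411 units

Daily demand d = 19,800 / 365 = 54.247 units/day
Demand during lead time = 54.247 × 26 = 1,410.41
Reorder point = 1,410.41 → round up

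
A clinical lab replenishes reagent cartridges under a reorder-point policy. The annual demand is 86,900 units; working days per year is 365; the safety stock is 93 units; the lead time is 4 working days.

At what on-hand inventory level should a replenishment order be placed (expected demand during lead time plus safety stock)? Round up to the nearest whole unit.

1,046 units

Daily demand d = 86,900 / 365 = 238.082 units/day
Demand during lead time = 238.082 × 4 = 952.33
Reorder point = 952.33 + 93 = 1,045.33 → round up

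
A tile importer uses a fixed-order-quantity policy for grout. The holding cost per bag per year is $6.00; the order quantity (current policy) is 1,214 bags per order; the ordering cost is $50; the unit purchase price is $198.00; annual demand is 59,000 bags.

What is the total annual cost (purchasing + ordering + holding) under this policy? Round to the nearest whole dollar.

$11,688,072

Orders/yr = 59,000/1,214 = 48.600; ordering cost = 48.600 × $50 = $2,429.98
Average inventory = 1,214/2 = 607; holding cost = 607 × $6 = $3,642.00
Purchase cost = D·C = 59,000 × 198 = $11,682,000.00
Total = $2,429.98 + $3,642.00 + $11,682,000.00 = $11,688,071.98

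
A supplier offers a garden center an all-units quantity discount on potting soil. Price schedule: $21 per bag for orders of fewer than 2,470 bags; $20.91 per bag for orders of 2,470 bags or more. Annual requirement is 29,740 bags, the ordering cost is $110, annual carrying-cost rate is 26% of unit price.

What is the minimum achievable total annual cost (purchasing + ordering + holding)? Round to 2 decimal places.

H₁ = 26%×$21 = $5.4600;  H₂ = 26%×$20.91 = $5.4366
EOQ₁ = √(2×29,740×110/5.4600) = 1,094.68  (< 2,470, feasible at tier 1)
EOQ₂ = √(2×29,740×110/5.4366) = 1,097.03  (< 2,470 → use Q = 2,470 at tier-2 price)
TC(tier 1 (EOQ₁), Q≈1,094.7) = $630,516.93
TC(tier 2, Q≈2,470.0) = $629,902.05
Minimum at tier 2: $629,902.05

$629,902.05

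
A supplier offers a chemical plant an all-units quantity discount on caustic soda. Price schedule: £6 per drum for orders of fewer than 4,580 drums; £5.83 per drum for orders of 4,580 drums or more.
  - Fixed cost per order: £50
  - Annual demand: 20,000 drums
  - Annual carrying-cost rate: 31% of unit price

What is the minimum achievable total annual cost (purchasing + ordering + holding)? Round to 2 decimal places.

H₁ = 31%×£6 = £1.8600;  H₂ = 31%×£5.83 = £1.8073
EOQ₁ = √(2×20,000×50/1.8600) = 1,036.95  (< 4,580, feasible at tier 1)
EOQ₂ = √(2×20,000×50/1.8073) = 1,051.96  (< 4,580 → use Q = 4,580 at tier-2 price)
TC(tier 1 (EOQ₁), Q≈1,037.0) = £121,928.73
TC(tier 2, Q≈4,580.0) = £120,957.06
Minimum at tier 2: £120,957.06

£120,957.06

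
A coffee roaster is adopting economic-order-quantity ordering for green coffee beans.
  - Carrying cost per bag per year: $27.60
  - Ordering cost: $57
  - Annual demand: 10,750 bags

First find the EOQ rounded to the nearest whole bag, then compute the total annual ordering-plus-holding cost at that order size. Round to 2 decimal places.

Optimal lot size Q* = (2 × 10,750 × $57 / $27.6)^½ ≈ 210.72 → Q = 211 bags
Ordering: D/Q × S = 10,750/211 × $57 = $2,904.03
Holding:  Q/2 × H = 211/2 × $27.6 = $2,911.80
Total = $2,904.03 + $2,911.80 = $5,815.83

$5,815.83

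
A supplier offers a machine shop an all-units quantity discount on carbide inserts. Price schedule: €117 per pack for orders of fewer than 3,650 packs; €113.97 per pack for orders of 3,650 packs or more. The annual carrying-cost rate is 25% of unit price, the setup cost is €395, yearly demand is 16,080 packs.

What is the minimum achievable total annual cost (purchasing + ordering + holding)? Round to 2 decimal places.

€1,886,376.58

H₁ = 25%×€117 = €29.2500;  H₂ = 25%×€113.97 = €28.4925
EOQ₁ = √(2×16,080×395/29.2500) = 659.01  (< 3,650, feasible at tier 1)
EOQ₂ = √(2×16,080×395/28.4925) = 667.72  (< 3,650 → use Q = 3,650 at tier-2 price)
TC(tier 1 (EOQ₁), Q≈659.0) = €1,900,636.11
TC(tier 2, Q≈3,650.0) = €1,886,376.58
Minimum at tier 2: €1,886,376.58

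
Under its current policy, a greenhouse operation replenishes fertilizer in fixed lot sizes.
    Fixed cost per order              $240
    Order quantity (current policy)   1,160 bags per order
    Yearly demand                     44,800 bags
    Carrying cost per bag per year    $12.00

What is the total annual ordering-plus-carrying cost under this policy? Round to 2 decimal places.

Ordering: D/Q × S = 44,800/1,160 × $240 = $9,268.97
Holding:  Q/2 × H = 1,160/2 × $12 = $6,960.00
Total = $9,268.97 + $6,960.00 = $16,228.97

$16,228.97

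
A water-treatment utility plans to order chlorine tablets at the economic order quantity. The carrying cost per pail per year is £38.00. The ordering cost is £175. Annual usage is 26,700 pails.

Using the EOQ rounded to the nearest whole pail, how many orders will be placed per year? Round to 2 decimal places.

Q* = √(2·D·S / H) = √(2·26,700·175 / 38) = √245,921.1 ≈ 495.90 → Q = 496
N = D/Q = 26,700/496 ≈ 53.831 orders/yr

53.83 orders per year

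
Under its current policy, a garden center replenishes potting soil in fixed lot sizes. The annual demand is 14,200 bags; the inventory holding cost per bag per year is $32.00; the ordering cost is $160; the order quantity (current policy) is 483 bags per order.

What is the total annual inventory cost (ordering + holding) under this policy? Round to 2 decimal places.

Annual ordering cost = (D/Q)·S = (14,200/483) × 160 = $4,703.93
Annual holding cost  = (Q/2)·H = (483/2) × 32 = $7,728.00
Total = $4,703.93 + $7,728.00 = $12,431.93

$12,431.93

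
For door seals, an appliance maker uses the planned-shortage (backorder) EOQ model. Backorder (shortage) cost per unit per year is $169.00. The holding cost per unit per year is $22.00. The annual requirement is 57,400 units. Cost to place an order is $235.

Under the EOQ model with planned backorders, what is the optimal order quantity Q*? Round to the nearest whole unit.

1,177 units

Q* = √(2DS/H) · √((H + b)/b)
   = √(2 × 57,400 × 235 / 22) · √((22 + 169) / 169)
   = 1,107.372 × 1.0631 ≈ 1,177.25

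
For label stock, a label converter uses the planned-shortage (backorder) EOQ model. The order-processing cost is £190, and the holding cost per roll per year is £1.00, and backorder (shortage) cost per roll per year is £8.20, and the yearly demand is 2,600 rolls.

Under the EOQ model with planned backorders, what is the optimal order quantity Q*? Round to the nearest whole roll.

1,053 rolls

Q* = √(2DS/H) · √((H + b)/b)
   = √(2 × 2,600 × 190 / 1) · √((1 + 8.2) / 8.2)
   = 993.982 × 1.0592 ≈ 1,052.85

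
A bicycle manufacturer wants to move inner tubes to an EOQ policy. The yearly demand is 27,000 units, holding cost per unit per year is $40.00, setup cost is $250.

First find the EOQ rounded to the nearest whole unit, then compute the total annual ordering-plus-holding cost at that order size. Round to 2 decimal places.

Q* = √(2·D·S / H) = √(2·27,000·250 / 40) = √337,500.0 ≈ 580.95 → Q = 581 units
Orders/yr = 27,000/581 = 46.472; ordering cost = 46.472 × $250 = $11,617.90
Average inventory = 581/2 = 290.5; holding cost = 290.5 × $40 = $11,620.00
Total = $11,617.90 + $11,620.00 = $23,237.90

$23,237.90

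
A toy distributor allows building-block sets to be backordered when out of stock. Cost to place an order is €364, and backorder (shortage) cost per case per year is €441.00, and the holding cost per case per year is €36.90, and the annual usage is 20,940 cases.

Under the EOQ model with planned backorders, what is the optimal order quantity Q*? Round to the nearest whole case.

Q* = √(2DS/H) · √((H + b)/b)
   = √(2 × 20,940 × 364 / 36.9) · √((36.9 + 441) / 441)
   = 642.748 × 1.0410 ≈ 669.10

669 cases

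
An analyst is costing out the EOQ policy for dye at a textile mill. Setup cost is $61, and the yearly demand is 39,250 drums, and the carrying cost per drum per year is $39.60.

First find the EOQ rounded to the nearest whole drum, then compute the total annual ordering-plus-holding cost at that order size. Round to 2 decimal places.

Optimal lot size Q* = (2 × 39,250 × $61 / $39.6)^½ ≈ 347.74 → Q = 348 drums
Orders/yr = 39,250/348 = 112.787; ordering cost = 112.787 × $61 = $6,880.03
Average inventory = 348/2 = 174; holding cost = 174 × $39.6 = $6,890.40
Total = $6,880.03 + $6,890.40 = $13,770.43

$13,770.43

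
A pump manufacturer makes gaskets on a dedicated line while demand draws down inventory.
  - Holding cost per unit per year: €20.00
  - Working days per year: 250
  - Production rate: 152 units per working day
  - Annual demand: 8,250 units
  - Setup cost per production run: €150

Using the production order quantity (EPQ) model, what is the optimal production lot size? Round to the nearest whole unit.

Daily demand d = 8,250/250 = 33.000; p = 152; 1 − d/p = 0.78289
EPQ = √(2DS / (H(1 − d/p)))
    = √(2 × 8,250 × 150 / (20 × 0.78289)) ≈ 397.58

398 units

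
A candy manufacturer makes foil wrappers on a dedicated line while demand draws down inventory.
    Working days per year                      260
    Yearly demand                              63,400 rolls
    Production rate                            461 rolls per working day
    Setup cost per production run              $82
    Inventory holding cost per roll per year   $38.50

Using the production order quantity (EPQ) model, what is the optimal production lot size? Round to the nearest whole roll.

d = 63,400/260 = 243.8462 rolls/day;  effective holding cost H(1 − d/p) = 38.5·(1 − 243.8462/461) = 18.13541
Q* = √(2DS / H_eff) = √(2·63,400·82 / 18.13541) ≈ 757.19

757 rolls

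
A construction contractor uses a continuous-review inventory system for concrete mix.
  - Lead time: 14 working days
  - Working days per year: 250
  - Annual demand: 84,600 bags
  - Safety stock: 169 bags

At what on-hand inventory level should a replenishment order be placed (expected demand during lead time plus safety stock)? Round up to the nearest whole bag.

4,907 bags

Daily demand d = 84,600 / 250 = 338.400 bags/day
Demand during lead time = 338.400 × 14 = 4,737.60
Reorder point = 4,737.60 + 169 = 4,906.60 → round up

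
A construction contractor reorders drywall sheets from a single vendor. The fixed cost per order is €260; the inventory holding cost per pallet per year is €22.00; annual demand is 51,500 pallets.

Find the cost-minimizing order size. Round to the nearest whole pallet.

2DS/H = 2·51,500·260/22 = 1,217,272.73
EOQ = √1,217,272.73 ≈ 1,103.30

1,103 pallets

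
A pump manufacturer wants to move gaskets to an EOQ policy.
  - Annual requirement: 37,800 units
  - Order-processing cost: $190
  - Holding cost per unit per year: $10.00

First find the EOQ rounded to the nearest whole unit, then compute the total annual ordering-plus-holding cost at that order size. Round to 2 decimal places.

Q* = √(2·D·S / H) = √(2·37,800·190 / 10) = √1,436,400.0 ≈ 1,198.50 → Q = 1,198 units
Annual ordering cost = (D/Q)·S = (37,800/1,198) × 190 = $5,994.99
Annual holding cost  = (Q/2)·H = (1,198/2) × 10 = $5,990.00
Total = $5,994.99 + $5,990.00 = $11,984.99

$11,984.99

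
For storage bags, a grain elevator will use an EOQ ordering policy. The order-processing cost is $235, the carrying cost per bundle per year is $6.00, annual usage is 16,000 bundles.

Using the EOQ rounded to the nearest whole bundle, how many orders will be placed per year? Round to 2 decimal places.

14.29 orders per year

2DS/H = 2·16,000·235/6 = 1,253,333.33
EOQ = √1,253,333.33 ≈ 1,119.52 → Q = 1,120
N = D/Q = 16,000/1,120 ≈ 14.286 orders/yr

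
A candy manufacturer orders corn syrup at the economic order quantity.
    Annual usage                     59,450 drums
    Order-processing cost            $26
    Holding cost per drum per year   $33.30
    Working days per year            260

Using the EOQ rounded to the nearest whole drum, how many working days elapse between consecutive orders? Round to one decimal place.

Q* = √(2·D·S / H) = √(2·59,450·26 / 33.3) = √92,834.8 ≈ 304.69 → Q = 305 drums
Days between orders = 260 / (D/Q) = 260 / 194.918 ≈ 1.334

1.3 days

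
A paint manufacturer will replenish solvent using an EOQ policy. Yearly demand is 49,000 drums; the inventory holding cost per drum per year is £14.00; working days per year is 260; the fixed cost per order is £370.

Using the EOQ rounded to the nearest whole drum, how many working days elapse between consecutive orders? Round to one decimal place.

8.5 days

Q* = √(2·D·S / H) = √(2·49,000·370 / 14) = √2,590,000.0 ≈ 1,609.35 → Q = 1,609 drums
Days between orders = 260 / (D/Q) = 260 / 30.454 ≈ 8.538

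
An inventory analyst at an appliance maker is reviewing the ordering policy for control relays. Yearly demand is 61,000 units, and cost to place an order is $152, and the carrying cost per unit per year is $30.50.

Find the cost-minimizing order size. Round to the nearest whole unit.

780 units

EOQ = √(2DS/H) = √(2 × 61,000 × 152 / 30.5)
    = √(608,000.00) ≈ 779.74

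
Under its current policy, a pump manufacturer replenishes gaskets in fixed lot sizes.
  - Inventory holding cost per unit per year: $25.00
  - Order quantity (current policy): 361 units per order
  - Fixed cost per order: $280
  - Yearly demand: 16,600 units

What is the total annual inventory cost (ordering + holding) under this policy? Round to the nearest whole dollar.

Annual ordering cost = (D/Q)·S = (16,600/361) × 280 = $12,875.35
Annual holding cost  = (Q/2)·H = (361/2) × 25 = $4,512.50
Total = $12,875.35 + $4,512.50 = $17,387.85

$17,388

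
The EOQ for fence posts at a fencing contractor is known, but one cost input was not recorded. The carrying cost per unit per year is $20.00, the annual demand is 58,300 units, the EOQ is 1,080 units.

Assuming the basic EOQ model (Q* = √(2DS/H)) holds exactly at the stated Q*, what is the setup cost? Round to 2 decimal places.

$200.07

From Q* = √(2DS/H) ⇒ Q*² = 2DS/H.
S = Q²H / (2D) = 1,080² × 20 / (2 × 58,300) = 200.0686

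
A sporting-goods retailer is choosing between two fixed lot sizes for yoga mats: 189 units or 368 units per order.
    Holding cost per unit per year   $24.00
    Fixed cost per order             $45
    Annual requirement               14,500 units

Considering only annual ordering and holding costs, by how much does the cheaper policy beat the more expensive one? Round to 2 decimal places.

$468.72

Annual cost at Q: ordering D·S/Q plus holding Q·H/2.
TC(189) = (14,500/189)×45 + (189/2)×24 = $5,720.38
TC(368) = (14,500/368)×45 + (368/2)×24 = $6,189.10
|ΔTC| = |$5,720.38 − $6,189.10| = $468.72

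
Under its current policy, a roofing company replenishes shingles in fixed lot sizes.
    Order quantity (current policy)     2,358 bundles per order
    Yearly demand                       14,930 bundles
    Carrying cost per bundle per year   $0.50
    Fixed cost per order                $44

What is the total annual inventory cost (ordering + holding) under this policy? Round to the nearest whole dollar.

$868

Ordering: D/Q × S = 14,930/2,358 × $44 = $278.59
Holding:  Q/2 × H = 2,358/2 × $0.5 = $589.50
Total = $278.59 + $589.50 = $868.09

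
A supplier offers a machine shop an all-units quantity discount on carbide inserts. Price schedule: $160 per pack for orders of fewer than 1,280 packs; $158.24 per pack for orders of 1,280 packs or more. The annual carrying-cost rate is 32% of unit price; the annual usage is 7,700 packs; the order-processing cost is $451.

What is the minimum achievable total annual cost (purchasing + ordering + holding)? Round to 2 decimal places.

H₁ = 32%×$160 = $51.2000;  H₂ = 32%×$158.24 = $50.6368
EOQ₁ = √(2×7,700×451/51.2000) = 368.31  (< 1,280, feasible at tier 1)
EOQ₂ = √(2×7,700×451/50.6368) = 370.35  (< 1,280 → use Q = 1,280 at tier-2 price)
TC(tier 1 (EOQ₁), Q≈368.3) = $1,250,857.48
TC(tier 2, Q≈1,280.0) = $1,253,568.60
Minimum at tier 1 (EOQ₁): $1,250,857.48

$1,250,857.48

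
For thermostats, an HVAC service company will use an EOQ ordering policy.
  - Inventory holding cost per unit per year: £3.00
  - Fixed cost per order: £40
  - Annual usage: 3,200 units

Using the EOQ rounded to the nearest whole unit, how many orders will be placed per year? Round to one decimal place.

11.0 orders per year

Q* = √(2·D·S / H) = √(2·3,200·40 / 3) = √85,333.3 ≈ 292.12 → Q = 292
Orders per year = D/Q = 3,200 / 292 = 10.959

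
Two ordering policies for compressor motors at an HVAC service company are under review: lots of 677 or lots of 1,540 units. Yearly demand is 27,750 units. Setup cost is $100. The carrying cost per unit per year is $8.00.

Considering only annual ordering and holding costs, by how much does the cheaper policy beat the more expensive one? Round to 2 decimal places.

Annual cost at Q: ordering D·S/Q plus holding Q·H/2.
TC(677) = (27,750/677)×100 + (677/2)×8 = $6,806.97
TC(1,540) = (27,750/1,540)×100 + (1,540/2)×8 = $7,961.95
Lots of 677 are cheaper by $1,154.98.

$1,154.98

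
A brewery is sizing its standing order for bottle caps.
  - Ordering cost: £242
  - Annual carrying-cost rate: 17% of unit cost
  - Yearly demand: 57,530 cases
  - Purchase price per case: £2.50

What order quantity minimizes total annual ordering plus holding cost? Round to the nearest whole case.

8,094 cases

Carrying cost H = £2.5 × 17% = £0.4250/case/yr
Optimal lot size Q* = (2 × 57,530 × £242 / £0.425)^½ ≈ 8,094.23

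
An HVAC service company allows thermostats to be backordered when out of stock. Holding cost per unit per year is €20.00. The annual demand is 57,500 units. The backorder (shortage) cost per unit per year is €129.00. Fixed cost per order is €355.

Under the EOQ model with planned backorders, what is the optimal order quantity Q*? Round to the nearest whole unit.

1,535 units

Basic EOQ = √(2·57,500·355/20) = 1,428.723
Backorder adjustment √((H+b)/b) = √((20+129)/129) = 1.0747
Q* = 1,428.723 × 1.0747 ≈ 1,535.49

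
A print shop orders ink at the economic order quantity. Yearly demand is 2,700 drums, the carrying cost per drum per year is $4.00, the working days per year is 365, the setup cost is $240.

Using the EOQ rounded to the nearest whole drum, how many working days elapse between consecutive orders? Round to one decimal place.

Q* = √(2·D·S / H) = √(2·2,700·240 / 4) = √324,000.0 ≈ 569.21 → Q = 569 drums
Days between orders = 365 / (D/Q) = 365 / 4.745 ≈ 76.920

76.9 days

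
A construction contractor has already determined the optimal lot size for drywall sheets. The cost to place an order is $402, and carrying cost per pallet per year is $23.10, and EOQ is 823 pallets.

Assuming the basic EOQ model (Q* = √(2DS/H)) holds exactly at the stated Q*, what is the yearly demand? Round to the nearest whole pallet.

EOQ relation: Q² = 2DS/H, so rearrange for the unknown.
D = Q²H / (2S) = 823² × 23.1 / (2 × 402) = 19,460.57

19,461 pallets per year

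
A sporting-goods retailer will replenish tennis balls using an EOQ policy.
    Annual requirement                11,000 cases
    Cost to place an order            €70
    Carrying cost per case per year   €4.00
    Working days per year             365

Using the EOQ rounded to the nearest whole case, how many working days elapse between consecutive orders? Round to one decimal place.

Q* = √(2·D·S / H) = √(2·11,000·70 / 4) = √385,000.0 ≈ 620.48 → Q = 620 cases
Days between orders = 365 / (D/Q) = 365 / 17.742 ≈ 20.573

20.6 days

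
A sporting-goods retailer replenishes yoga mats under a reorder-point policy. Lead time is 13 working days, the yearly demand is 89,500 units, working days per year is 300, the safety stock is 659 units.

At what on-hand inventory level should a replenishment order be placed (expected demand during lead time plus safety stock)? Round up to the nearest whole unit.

Daily demand d = 89,500 / 300 = 298.333 units/day
Demand during lead time = 298.333 × 13 = 3,878.33
Reorder point = 3,878.33 + 659 = 4,537.33 → round up

4,538 units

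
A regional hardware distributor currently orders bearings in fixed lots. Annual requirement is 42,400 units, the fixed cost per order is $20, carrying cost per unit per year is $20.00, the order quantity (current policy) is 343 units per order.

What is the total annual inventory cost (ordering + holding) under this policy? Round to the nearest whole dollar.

$5,902

Ordering: D/Q × S = 42,400/343 × $20 = $2,472.30
Holding:  Q/2 × H = 343/2 × $20 = $3,430.00
Total = $2,472.30 + $3,430.00 = $5,902.30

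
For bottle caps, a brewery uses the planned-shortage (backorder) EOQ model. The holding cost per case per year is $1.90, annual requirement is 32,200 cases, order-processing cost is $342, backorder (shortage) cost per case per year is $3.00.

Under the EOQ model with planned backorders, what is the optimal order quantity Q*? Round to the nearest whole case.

Basic EOQ = √(2·32,200·342/1.9) = 3,404.703
Backorder adjustment √((H+b)/b) = √((1.9+3)/3) = 1.2780
Q* = 3,404.703 × 1.2780 ≈ 4,351.28

4,351 cases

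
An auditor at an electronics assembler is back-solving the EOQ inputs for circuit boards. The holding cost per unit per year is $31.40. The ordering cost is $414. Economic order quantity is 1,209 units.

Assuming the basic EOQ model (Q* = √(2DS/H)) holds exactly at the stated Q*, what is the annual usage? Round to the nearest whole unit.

55,431 units per year

EOQ relation: Q² = 2DS/H, so rearrange for the unknown.
D = Q²H / (2S) = 1,209² × 31.4 / (2 × 414) = 55,430.90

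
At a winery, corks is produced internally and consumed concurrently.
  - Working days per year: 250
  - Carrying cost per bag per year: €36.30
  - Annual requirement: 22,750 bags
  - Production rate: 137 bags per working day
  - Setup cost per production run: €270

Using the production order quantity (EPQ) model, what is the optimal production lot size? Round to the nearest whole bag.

1,004 bags

Daily demand d = 22,750/250 = 91.000; p = 137; 1 − d/p = 0.33577
EPQ = √(2DS / (H(1 − d/p)))
    = √(2 × 22,750 × 270 / (36.3 × 0.33577)) ≈ 1,003.96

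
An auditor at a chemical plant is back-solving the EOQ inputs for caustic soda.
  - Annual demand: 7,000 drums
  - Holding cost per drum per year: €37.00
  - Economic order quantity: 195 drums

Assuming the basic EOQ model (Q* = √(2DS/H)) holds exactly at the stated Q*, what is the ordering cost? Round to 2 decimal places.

€100.49

From Q* = √(2DS/H) ⇒ Q*² = 2DS/H.
S = Q²H / (2D) = 195² × 37 / (2 × 7,000) = 100.4946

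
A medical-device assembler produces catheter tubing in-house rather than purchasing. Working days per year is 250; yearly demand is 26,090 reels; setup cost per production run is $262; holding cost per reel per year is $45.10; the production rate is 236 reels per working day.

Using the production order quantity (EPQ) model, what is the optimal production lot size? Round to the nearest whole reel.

737 reels

d = 26,090/250 = 104.3600 reels/day;  effective holding cost H(1 − d/p) = 45.1·(1 − 104.3600/236) = 25.15663
Q* = √(2DS / H_eff) = √(2·26,090·262 / 25.15663) ≈ 737.18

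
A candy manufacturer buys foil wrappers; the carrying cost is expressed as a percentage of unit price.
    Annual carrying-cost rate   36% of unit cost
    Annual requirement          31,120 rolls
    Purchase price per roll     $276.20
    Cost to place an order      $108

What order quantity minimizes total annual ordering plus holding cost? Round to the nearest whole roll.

260 rolls

H = i·C = 0.36 × $276.2 = $99.4320 per roll-year
2DS/H = 2·31,120·108/99.432 = 67,603.19
EOQ = √67,603.19 ≈ 260.01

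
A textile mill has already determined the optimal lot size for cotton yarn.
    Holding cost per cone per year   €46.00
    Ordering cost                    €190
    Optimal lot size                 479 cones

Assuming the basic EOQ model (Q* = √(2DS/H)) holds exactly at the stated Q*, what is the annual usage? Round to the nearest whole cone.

27,774 cones per year

From Q* = √(2DS/H) ⇒ Q*² = 2DS/H.
D = Q²H / (2S) = 479² × 46 / (2 × 190) = 27,774.44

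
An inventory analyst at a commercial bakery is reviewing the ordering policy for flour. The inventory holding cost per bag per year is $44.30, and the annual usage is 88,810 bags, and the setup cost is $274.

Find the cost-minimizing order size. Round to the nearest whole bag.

1,048 bags

Q* = √(2·D·S / H) = √(2·88,810·274 / 44.3) = √1,098,597.7 ≈ 1,048.14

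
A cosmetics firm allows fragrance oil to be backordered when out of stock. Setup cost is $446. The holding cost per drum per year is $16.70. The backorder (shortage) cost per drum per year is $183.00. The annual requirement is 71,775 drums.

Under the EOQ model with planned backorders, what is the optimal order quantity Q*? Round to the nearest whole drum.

2,045 drums

Q* = √(2DS/H) · √((H + b)/b)
   = √(2 × 71,775 × 446 / 16.7) · √((16.7 + 183) / 183)
   = 1,957.991 × 1.0446 ≈ 2,045.38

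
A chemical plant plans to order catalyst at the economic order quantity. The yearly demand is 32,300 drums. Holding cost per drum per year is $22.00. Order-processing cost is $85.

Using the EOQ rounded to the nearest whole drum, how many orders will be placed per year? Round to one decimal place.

Optimal lot size Q* = (2 × 32,300 × $85 / $22)^½ ≈ 499.59 → Q = 500
N = D/Q = 32,300/500 ≈ 64.600 orders/yr

64.6 orders per year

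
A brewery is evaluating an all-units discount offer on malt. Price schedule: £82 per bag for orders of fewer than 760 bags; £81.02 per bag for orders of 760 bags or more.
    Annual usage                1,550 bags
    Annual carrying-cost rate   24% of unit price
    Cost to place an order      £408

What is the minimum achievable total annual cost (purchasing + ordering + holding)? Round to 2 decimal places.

H₁ = 24%×£82 = £19.6800;  H₂ = 24%×£81.02 = £19.4448
EOQ₁ = √(2×1,550×408/19.6800) = 253.51  (< 760, feasible at tier 1)
EOQ₂ = √(2×1,550×408/19.4448) = 255.04  (< 760 → use Q = 760 at tier-2 price)
TC(tier 1 (EOQ₁), Q≈253.5) = £132,089.11
TC(tier 2, Q≈760.0) = £133,802.13
Minimum at tier 1 (EOQ₁): £132,089.11

£132,089.11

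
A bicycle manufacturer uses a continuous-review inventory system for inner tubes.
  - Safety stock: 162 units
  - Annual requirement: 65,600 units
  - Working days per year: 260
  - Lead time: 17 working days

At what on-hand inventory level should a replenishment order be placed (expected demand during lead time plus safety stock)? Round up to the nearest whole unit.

Daily demand d = 65,600 / 260 = 252.308 units/day
Demand during lead time = 252.308 × 17 = 4,289.23
Reorder point = 4,289.23 + 162 = 4,451.23 → round up

4,452 units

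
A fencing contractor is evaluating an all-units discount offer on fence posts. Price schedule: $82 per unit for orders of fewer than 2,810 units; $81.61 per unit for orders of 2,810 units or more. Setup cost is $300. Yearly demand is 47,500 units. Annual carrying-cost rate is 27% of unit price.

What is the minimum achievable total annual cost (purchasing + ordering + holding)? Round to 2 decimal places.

$3,912,504.93

H₁ = 27%×$82 = $22.1400;  H₂ = 27%×$81.61 = $22.0347
EOQ₁ = √(2×47,500×300/22.1400) = 1,134.58  (< 2,810, feasible at tier 1)
EOQ₂ = √(2×47,500×300/22.0347) = 1,137.28  (< 2,810 → use Q = 2,810 at tier-2 price)
TC(tier 1 (EOQ₁), Q≈1,134.6) = $3,920,119.51
TC(tier 2, Q≈2,810.0) = $3,912,504.93
Minimum at tier 2: $3,912,504.93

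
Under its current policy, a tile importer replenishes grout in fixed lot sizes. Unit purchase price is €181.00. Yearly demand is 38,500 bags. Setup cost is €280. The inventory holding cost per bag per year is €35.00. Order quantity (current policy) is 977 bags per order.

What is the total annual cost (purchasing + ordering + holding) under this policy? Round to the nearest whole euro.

€6,996,631

Ordering: D/Q × S = 38,500/977 × €280 = €11,033.78
Holding:  Q/2 × H = 977/2 × €35 = €17,097.50
Purchase cost = D·C = 38,500 × 181 = €6,968,500.00
Total = €11,033.78 + €17,097.50 + €6,968,500.00 = €6,996,631.28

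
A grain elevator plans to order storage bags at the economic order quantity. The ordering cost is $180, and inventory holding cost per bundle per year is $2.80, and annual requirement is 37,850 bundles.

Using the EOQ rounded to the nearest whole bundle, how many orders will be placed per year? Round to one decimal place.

17.2 orders per year

Q* = √(2·D·S / H) = √(2·37,850·180 / 2.8) = √4,866,428.6 ≈ 2,206.00 → Q = 2,206
Orders per year = D/Q = 37,850 / 2,206 = 17.158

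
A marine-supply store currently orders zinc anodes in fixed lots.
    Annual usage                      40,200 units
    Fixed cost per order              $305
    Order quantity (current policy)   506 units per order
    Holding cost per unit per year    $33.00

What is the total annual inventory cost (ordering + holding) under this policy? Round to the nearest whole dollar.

Annual ordering cost = (D/Q)·S = (40,200/506) × 305 = $24,231.23
Annual holding cost  = (Q/2)·H = (506/2) × 33 = $8,349.00
Total = $24,231.23 + $8,349.00 = $32,580.23

$32,580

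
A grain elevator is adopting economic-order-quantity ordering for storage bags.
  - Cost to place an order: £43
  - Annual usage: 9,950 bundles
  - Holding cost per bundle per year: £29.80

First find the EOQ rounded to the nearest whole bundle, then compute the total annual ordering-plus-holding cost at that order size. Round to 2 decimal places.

£5,049.76

2DS/H = 2·9,950·43/29.8 = 28,714.77
EOQ = √28,714.77 ≈ 169.45 → Q = 169 bundles
Annual ordering cost = (D/Q)·S = (9,950/169) × 43 = £2,531.66
Annual holding cost  = (Q/2)·H = (169/2) × 29.8 = £2,518.10
Total = £2,531.66 + £2,518.10 = £5,049.76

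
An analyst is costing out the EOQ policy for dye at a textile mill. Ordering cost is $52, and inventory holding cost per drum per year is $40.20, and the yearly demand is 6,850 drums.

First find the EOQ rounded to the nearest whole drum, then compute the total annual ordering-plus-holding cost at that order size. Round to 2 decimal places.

EOQ = √(2DS/H) = √(2 × 6,850 × 52 / 40.2)
    = √(17,721.39) ≈ 133.12 → Q = 133 drums
Ordering: D/Q × S = 6,850/133 × $52 = $2,678.20
Holding:  Q/2 × H = 133/2 × $40.2 = $2,673.30
Total = $2,678.20 + $2,673.30 = $5,351.50

$5,351.50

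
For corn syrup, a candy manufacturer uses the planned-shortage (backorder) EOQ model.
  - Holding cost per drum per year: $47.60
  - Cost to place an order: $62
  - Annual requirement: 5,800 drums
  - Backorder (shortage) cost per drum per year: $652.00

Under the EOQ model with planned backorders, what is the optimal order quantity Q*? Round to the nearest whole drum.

127 drums

Basic EOQ = √(2·5,800·62/47.6) = 122.920
Backorder adjustment √((H+b)/b) = √((47.6+652)/652) = 1.0359
Q* = 122.920 × 1.0359 ≈ 127.33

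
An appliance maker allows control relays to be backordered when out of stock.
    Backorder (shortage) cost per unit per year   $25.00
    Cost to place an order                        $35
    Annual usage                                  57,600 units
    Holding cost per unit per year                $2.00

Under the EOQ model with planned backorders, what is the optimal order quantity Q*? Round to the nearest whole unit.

Q* = √(2DS/H) · √((H + b)/b)
   = √(2 × 57,600 × 35 / 2) · √((2 + 25) / 25)
   = 1,419.859 × 1.0392 ≈ 1,475.56

1,476 units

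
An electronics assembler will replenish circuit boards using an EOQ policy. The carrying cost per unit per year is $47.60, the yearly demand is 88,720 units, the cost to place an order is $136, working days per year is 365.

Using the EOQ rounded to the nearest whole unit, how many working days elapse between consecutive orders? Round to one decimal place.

2.9 days

EOQ = √(2DS/H) = √(2 × 88,720 × 136 / 47.6)
    = √(506,971.43) ≈ 712.02 → Q = 712 units
Days between orders = 365 / (D/Q) = 365 / 124.607 ≈ 2.929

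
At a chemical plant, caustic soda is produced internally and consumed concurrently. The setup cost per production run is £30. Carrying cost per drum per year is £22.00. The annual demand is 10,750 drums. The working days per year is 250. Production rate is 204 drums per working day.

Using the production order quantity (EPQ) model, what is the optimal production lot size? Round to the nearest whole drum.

d = 10,750/250 = 43.0000 drums/day;  effective holding cost H(1 − d/p) = 22·(1 − 43.0000/204) = 17.36275
Q* = √(2DS / H_eff) = √(2·10,750·30 / 17.36275) ≈ 192.74

193 drums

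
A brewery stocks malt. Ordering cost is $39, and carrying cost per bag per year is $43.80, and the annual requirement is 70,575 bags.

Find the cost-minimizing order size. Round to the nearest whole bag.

355 bags

Optimal lot size Q* = (2 × 70,575 × $39 / $43.8)^½ ≈ 354.52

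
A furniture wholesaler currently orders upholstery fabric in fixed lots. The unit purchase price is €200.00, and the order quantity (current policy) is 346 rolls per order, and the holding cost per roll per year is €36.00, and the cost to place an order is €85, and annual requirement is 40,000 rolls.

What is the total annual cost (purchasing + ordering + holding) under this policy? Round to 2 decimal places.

€8,016,054.59

Ordering: D/Q × S = 40,000/346 × €85 = €9,826.59
Holding:  Q/2 × H = 346/2 × €36 = €6,228.00
Purchase cost = D·C = 40,000 × 200 = €8,000,000.00
Total = €9,826.59 + €6,228.00 + €8,000,000.00 = €8,016,054.59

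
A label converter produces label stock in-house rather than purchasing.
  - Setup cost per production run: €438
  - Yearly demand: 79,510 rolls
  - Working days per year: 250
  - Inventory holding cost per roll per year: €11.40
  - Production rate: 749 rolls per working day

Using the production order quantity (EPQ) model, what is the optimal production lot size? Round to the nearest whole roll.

Daily demand d = 79,510/250 = 318.040; p = 749; 1 − d/p = 0.57538
EPQ = √(2DS / (H(1 − d/p)))
    = √(2 × 79,510 × 438 / (11.4 × 0.57538)) ≈ 3,258.61

3,259 rolls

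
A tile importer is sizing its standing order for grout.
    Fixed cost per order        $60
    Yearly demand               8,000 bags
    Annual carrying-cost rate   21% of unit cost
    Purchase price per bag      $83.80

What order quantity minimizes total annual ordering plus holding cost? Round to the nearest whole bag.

Holding cost per bag per year: H = 21% × $83.8 = $17.5980
Optimal lot size Q* = (2 × 8,000 × $60 / $17.598)^½ ≈ 233.56

234 bags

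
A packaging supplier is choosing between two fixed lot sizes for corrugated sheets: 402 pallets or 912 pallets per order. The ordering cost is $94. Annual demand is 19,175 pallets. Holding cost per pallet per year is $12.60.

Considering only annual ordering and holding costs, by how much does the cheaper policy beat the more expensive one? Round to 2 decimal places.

$705.66

TC(Q) = (D/Q)S + (Q/2)H
TC(402) = (19,175/402)×94 + (402/2)×12.6 = $7,016.31
TC(912) = (19,175/912)×94 + (912/2)×12.6 = $7,721.97
|ΔTC| = |$7,016.31 − $7,721.97| = $705.66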